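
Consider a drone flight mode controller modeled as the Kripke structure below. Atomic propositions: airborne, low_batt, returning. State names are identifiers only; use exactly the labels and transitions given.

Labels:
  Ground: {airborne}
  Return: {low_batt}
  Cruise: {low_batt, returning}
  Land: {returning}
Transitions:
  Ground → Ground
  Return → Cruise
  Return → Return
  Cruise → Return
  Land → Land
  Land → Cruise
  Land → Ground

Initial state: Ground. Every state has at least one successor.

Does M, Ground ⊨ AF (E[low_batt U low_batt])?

Does not hold

States satisfying E[low_batt U low_batt]: {Return, Cruise}.
States satisfying AF (E[low_batt U low_batt]): {Return, Cruise}.
There is a path from Ground along which E[low_batt U low_batt] never holds.
Ground ∉ Sat(AF (E[low_batt U low_batt])).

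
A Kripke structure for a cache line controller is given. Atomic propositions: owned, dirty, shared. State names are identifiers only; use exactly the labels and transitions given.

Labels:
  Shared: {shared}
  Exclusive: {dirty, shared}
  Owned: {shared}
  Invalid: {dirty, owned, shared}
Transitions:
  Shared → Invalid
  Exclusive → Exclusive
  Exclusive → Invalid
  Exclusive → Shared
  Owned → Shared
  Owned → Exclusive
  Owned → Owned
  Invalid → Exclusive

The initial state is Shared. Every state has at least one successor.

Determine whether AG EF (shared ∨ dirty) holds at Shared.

States satisfying EF (shared ∨ dirty): {Shared, Exclusive, Owned, Invalid}.
States satisfying AG EF (shared ∨ dirty): {Shared, Exclusive, Owned, Invalid}.
Every state reachable from Shared satisfies EF (shared ∨ dirty).
Shared ∈ Sat(AG EF (shared ∨ dirty)).

Yes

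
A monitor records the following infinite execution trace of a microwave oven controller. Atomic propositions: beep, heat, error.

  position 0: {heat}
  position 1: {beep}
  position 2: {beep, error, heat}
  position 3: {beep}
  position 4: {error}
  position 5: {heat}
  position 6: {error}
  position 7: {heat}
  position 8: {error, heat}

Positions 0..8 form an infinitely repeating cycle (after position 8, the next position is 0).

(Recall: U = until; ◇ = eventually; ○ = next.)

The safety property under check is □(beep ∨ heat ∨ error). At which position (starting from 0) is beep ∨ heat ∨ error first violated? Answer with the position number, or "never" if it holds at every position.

beep ∨ heat ∨ error holds at every position 0..8, and those are all the positions the trace ever visits, so the invariant □(beep ∨ heat ∨ error) is never violated.

never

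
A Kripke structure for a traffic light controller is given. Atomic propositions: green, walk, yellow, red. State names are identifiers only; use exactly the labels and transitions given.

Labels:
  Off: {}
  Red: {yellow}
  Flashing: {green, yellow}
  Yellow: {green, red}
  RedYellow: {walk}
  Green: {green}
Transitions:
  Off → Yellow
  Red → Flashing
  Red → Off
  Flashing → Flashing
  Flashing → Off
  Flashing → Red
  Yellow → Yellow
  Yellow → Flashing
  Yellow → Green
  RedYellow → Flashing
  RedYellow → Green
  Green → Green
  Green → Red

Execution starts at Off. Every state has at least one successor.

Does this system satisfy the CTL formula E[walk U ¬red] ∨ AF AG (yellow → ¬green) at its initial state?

States satisfying walk: {RedYellow}.
States satisfying ¬red: {Off, Red, Flashing, RedYellow, Green}.
States satisfying E[walk U ¬red]: {Off, Red, Flashing, RedYellow, Green}.
States satisfying AG (yellow → ¬green): ∅.
States satisfying AF AG (yellow → ¬green): ∅.
States satisfying E[walk U ¬red] ∨ AF AG (yellow → ¬green): {Off, Red, Flashing, RedYellow, Green}.
Off ∈ Sat(E[walk U ¬red] ∨ AF AG (yellow → ¬green)).

Holds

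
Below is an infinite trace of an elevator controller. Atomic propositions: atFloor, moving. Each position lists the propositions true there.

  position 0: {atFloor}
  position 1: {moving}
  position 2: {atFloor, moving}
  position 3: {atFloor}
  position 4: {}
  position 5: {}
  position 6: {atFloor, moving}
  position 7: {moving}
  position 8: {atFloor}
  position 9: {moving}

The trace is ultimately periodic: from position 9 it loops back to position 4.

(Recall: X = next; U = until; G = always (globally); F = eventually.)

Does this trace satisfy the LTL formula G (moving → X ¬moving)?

Violated

moving → X ¬moving must hold at every position from 0 onward. It fails at position 1, so G (moving → X ¬moving) is false.
Positions where moving holds: 1, 2, 6, 7, 9.
Check X ¬moving at each: 1→fails, 2→ok, 6→fails, 7→ok, 9→ok.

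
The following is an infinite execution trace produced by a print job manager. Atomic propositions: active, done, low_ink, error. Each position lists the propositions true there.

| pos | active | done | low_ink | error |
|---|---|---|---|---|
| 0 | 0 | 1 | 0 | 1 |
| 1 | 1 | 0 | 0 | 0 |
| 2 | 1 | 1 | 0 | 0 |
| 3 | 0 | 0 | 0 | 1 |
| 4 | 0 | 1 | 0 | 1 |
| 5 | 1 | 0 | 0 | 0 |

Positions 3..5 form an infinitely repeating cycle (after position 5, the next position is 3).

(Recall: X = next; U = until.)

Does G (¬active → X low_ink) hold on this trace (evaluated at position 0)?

¬active → X low_ink must hold at every position from 0 onward. It fails at position 0, so G (¬active → X low_ink) is false.
Positions where ¬active holds: 0, 3, 4.
Check X low_ink at each: 0→fails, 3→fails, 4→fails.

Does not hold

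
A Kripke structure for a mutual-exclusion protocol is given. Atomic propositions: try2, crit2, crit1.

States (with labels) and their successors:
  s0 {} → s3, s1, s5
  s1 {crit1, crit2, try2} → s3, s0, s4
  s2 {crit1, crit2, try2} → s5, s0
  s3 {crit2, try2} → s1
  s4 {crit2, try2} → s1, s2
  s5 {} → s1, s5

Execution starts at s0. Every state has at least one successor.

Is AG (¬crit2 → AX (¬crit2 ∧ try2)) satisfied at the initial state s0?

No

States satisfying ¬crit2 → AX (¬crit2 ∧ try2): {s1, s2, s3, s4}.
States satisfying AG (¬crit2 → AX (¬crit2 ∧ try2)): ∅.
s0 is reachable from s0 and violates ¬crit2 → AX (¬crit2 ∧ try2), so AG fails at s0.
s0 ∉ Sat(AG (¬crit2 → AX (¬crit2 ∧ try2))).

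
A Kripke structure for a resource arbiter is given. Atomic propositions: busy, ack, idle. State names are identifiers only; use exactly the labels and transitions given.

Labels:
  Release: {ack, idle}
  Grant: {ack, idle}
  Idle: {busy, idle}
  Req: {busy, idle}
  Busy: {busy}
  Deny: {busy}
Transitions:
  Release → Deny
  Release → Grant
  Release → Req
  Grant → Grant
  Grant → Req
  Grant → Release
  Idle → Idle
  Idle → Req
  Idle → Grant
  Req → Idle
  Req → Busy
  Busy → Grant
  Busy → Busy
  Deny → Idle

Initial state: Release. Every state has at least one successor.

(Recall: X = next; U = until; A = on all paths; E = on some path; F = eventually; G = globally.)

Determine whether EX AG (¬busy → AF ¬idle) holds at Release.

States satisfying AG (¬busy → AF ¬idle): ∅.
States satisfying EX AG (¬busy → AF ¬idle): ∅.
No suitable path/successor from Release witnesses the formula.
Release ∉ Sat(EX AG (¬busy → AF ¬idle)).

No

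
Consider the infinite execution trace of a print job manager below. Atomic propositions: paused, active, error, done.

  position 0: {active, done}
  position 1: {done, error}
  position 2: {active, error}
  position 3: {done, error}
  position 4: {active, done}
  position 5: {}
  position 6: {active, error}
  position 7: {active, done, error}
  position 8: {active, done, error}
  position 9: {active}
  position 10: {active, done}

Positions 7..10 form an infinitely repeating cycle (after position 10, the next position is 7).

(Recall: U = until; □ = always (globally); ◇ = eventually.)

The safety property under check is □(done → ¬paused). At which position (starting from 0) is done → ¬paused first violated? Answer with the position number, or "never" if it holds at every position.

never

done → ¬paused holds at every position 0..10, and those are all the positions the trace ever visits, so the invariant □(done → ¬paused) is never violated.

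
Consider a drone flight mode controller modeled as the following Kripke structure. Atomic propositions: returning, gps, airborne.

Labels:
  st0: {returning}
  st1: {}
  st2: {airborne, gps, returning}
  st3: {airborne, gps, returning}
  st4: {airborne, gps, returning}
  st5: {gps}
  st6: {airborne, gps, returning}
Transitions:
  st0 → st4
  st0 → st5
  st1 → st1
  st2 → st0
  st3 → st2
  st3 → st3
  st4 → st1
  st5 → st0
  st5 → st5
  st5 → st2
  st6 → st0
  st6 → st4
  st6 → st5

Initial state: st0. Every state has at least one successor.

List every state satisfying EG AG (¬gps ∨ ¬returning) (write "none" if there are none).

States satisfying AG (¬gps ∨ ¬returning): {st1}.
States satisfying EG AG (¬gps ∨ ¬returning): {st1}.

{st1}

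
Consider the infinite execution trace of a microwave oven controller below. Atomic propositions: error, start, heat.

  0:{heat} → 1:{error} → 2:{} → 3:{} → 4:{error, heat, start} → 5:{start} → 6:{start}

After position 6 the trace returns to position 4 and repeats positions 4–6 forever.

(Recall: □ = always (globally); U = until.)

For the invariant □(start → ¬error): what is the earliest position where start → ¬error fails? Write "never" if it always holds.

4

Check start → ¬error at each position in order: 0 ✓, 1 ✓, 2 ✓, 3 ✓.
At position 4 the labels are {error, heat, start}, so start → ¬error is false there. This is the first violation.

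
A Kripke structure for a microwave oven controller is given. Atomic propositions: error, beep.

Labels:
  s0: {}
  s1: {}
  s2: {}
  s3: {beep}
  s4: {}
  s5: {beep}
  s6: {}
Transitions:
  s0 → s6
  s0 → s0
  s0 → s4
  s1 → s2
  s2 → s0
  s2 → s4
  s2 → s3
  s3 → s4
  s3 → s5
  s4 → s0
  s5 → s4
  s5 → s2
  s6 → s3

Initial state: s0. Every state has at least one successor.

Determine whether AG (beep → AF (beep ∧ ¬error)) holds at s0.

States satisfying beep → AF (beep ∧ ¬error): {s0, s1, s2, s3, s4, s5, s6}.
States satisfying AG (beep → AF (beep ∧ ¬error)): {s0, s1, s2, s3, s4, s5, s6}.
Every state reachable from s0 satisfies beep → AF (beep ∧ ¬error).
s0 ∈ Sat(AG (beep → AF (beep ∧ ¬error))).

Holds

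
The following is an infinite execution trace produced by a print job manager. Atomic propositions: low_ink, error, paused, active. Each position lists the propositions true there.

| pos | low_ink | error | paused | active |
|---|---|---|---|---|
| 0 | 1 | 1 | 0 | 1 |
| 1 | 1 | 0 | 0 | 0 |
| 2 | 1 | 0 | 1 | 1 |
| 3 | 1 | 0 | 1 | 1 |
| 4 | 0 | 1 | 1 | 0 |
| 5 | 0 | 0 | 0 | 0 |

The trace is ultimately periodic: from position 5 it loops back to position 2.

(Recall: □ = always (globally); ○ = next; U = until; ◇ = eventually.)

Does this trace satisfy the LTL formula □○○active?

No

○○active must hold at every position from 0 onward. It fails at position 2, so □○○active is false.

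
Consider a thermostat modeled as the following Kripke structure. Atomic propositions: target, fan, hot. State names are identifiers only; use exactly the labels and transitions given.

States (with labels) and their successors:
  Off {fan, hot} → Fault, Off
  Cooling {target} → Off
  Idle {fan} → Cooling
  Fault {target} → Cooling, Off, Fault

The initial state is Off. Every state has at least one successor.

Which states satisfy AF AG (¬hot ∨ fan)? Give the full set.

{Off, Cooling, Idle, Fault}

States satisfying AG (¬hot ∨ fan): {Off, Cooling, Idle, Fault}.
States satisfying AF AG (¬hot ∨ fan): {Off, Cooling, Idle, Fault}.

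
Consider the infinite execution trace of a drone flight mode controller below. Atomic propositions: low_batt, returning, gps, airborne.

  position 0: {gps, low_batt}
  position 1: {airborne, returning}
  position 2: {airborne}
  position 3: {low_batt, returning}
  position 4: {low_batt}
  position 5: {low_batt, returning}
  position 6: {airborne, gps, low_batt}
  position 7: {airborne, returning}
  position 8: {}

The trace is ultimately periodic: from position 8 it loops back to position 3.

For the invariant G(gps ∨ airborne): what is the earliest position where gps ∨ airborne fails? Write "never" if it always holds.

3

Check gps ∨ airborne at each position in order: 0 ✓, 1 ✓, 2 ✓.
At position 3 the labels are {low_batt, returning}, so gps ∨ airborne is false there. This is the first violation.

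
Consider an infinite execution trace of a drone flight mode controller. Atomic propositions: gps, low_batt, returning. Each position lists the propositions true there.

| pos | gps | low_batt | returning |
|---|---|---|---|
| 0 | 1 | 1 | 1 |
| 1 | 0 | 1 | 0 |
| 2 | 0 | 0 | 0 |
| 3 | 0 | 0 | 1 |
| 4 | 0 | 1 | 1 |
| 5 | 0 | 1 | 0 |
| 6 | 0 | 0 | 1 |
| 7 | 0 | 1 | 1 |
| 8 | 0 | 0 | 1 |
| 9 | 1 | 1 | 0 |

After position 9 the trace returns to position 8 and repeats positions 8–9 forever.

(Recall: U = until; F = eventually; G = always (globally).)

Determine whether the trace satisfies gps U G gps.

No

Walking from position 0: at position 1, G gps has not yet held and gps fails, so gps U G gps is false.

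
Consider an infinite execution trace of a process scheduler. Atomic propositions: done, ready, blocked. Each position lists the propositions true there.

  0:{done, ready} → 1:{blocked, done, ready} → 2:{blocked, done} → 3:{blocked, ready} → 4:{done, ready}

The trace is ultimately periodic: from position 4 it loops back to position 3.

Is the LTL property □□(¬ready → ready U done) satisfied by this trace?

□(¬ready → ready U done) holds at every position 0..4, and those are all positions ever visited, so □□(¬ready → ready U done) holds.

Holds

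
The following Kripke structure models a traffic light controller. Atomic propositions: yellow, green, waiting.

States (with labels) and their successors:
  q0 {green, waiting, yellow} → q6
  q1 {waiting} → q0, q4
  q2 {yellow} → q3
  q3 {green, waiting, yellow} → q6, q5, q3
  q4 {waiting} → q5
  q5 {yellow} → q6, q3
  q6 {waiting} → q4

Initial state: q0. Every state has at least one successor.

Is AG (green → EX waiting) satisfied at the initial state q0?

Satisfied

States satisfying green → EX waiting: {q0, q1, q2, q3, q4, q5, q6}.
States satisfying AG (green → EX waiting): {q0, q1, q2, q3, q4, q5, q6}.
Every state reachable from q0 satisfies green → EX waiting.
q0 ∈ Sat(AG (green → EX waiting)).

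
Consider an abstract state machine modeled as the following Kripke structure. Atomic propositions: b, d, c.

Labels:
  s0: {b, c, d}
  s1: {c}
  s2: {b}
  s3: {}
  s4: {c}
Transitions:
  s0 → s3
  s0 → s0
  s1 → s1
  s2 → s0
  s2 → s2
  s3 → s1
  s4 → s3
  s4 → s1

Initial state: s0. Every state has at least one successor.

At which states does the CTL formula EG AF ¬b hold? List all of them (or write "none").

{s1, s3, s4}

States satisfying AF ¬b: {s1, s3, s4}.
States satisfying EG AF ¬b: {s1, s3, s4}.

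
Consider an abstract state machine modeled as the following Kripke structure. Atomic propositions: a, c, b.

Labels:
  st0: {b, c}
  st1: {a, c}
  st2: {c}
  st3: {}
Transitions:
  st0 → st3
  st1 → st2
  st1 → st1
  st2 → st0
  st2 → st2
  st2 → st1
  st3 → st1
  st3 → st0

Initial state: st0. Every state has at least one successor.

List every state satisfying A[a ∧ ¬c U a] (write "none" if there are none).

{st1}

States satisfying a ∧ ¬c: ∅.
States satisfying a: {st1}.
States satisfying A[a ∧ ¬c U a]: {st1}.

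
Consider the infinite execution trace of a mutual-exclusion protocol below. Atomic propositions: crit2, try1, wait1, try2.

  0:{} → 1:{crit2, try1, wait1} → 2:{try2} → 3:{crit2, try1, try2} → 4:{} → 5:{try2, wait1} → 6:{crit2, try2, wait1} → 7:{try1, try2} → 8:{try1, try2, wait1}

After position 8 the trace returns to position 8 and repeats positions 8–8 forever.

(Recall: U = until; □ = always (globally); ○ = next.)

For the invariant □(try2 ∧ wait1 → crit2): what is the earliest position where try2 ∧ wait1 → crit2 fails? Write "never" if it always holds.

Check try2 ∧ wait1 → crit2 at each position in order: 0 ✓, 1 ✓, 2 ✓, 3 ✓, 4 ✓.
At position 5 the labels are {try2, wait1}, so try2 ∧ wait1 → crit2 is false there. This is the first violation.

5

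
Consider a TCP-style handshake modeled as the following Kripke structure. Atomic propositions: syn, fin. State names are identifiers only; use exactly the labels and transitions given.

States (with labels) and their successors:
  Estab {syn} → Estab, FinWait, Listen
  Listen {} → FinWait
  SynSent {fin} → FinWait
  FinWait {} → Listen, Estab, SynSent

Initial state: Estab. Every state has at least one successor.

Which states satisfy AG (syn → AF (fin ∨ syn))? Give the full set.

{Estab, Listen, SynSent, FinWait}

States satisfying syn → AF (fin ∨ syn): {Estab, Listen, SynSent, FinWait}.
States satisfying AG (syn → AF (fin ∨ syn)): {Estab, Listen, SynSent, FinWait}.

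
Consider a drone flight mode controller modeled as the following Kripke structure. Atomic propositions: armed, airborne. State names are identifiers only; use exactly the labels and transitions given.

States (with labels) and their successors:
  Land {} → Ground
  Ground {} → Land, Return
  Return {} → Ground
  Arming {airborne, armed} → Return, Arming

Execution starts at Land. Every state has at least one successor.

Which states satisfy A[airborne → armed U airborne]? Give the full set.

States satisfying airborne → armed: {Land, Ground, Return, Arming}.
States satisfying airborne: {Arming}.
States satisfying A[airborne → armed U airborne]: {Arming}.

{Arming}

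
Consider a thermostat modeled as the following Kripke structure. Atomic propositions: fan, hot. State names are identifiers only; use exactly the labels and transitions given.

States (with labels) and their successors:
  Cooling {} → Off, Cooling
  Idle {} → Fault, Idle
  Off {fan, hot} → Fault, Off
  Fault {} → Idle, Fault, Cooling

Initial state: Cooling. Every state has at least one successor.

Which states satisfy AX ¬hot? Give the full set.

{Idle, Fault}

States satisfying ¬hot: {Cooling, Idle, Fault}.
States satisfying AX ¬hot: {Idle, Fault}.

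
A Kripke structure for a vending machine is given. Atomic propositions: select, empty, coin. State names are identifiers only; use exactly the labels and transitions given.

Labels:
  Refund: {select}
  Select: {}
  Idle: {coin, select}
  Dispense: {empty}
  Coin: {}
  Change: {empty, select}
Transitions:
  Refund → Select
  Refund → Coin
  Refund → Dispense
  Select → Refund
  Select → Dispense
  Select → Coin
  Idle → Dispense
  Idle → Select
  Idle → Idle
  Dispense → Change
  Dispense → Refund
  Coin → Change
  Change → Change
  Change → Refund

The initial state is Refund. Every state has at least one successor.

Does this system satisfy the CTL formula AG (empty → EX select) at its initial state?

States satisfying empty → EX select: {Refund, Select, Idle, Dispense, Coin, Change}.
States satisfying AG (empty → EX select): {Refund, Select, Idle, Dispense, Coin, Change}.
Every state reachable from Refund satisfies empty → EX select.
Refund ∈ Sat(AG (empty → EX select)).

Yes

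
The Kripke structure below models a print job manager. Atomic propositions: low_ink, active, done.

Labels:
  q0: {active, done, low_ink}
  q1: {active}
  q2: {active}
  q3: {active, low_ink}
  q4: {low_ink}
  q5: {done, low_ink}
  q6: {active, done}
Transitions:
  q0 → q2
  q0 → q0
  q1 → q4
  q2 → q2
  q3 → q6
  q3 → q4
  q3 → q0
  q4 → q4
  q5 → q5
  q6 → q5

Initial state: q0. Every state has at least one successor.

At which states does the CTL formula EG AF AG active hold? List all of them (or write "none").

States satisfying AF AG active: {q0, q2}.
States satisfying EG AF AG active: {q0, q2}.

{q0, q2}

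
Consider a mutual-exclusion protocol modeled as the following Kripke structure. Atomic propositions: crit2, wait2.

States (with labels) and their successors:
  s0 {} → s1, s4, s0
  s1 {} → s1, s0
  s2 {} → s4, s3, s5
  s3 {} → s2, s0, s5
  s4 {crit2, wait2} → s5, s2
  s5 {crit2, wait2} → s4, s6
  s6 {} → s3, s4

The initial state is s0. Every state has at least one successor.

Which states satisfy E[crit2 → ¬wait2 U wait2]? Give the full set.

States satisfying crit2 → ¬wait2: {s0, s1, s2, s3, s6}.
States satisfying wait2: {s4, s5}.
States satisfying E[crit2 → ¬wait2 U wait2]: {s0, s1, s2, s3, s4, s5, s6}.

{s0, s1, s2, s3, s4, s5, s6}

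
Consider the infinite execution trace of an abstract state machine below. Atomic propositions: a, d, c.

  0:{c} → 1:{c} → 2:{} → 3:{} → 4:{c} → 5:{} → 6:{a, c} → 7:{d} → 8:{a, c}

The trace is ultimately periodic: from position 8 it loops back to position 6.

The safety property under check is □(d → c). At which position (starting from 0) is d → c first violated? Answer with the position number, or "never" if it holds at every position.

Check d → c at each position in order: 0 ✓, 1 ✓, 2 ✓, 3 ✓, 4 ✓, 5 ✓, 6 ✓.
At position 7 the labels are {d}, so d → c is false there. This is the first violation.

7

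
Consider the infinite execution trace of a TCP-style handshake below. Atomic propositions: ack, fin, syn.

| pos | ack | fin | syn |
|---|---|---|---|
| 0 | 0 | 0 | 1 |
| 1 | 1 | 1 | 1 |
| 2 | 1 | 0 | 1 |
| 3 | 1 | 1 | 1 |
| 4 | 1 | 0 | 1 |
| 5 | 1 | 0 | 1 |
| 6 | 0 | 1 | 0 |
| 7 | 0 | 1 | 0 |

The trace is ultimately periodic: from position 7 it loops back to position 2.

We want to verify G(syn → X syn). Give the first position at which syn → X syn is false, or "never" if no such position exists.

Check syn → X syn at each position in order: 0 ✓, 1 ✓, 2 ✓, 3 ✓, 4 ✓.
At position 5 the labels are {ack, syn} and the next position 6 has {fin}, so syn → X syn is false there. This is the first violation.

5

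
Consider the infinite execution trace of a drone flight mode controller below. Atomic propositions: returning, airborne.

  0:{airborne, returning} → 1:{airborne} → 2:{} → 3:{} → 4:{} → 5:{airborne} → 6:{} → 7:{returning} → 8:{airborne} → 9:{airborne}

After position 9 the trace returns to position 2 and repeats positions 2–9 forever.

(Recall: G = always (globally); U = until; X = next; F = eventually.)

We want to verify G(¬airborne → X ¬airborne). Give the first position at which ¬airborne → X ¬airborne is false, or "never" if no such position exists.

Check ¬airborne → X ¬airborne at each position in order: 0 ✓, 1 ✓, 2 ✓, 3 ✓.
At position 4 the labels are {} and the next position 5 has {airborne}, so ¬airborne → X ¬airborne is false there. This is the first violation.

4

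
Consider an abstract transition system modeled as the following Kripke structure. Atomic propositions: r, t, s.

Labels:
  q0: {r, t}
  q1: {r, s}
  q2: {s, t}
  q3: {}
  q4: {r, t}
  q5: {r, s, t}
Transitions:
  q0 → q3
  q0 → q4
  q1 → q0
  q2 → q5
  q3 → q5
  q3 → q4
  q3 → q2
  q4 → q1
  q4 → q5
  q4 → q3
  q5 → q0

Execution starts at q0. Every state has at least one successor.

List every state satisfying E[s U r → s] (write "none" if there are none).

{q1, q2, q3, q5}

States satisfying s: {q1, q2, q5}.
States satisfying r → s: {q1, q2, q3, q5}.
States satisfying E[s U r → s]: {q1, q2, q3, q5}.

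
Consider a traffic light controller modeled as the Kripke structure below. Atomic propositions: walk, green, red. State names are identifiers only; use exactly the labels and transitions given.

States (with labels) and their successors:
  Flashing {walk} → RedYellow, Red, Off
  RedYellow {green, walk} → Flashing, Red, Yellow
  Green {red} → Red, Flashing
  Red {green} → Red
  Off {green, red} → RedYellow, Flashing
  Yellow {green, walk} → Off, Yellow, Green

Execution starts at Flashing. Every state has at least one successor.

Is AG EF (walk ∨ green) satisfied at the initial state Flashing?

States satisfying EF (walk ∨ green): {Flashing, RedYellow, Green, Red, Off, Yellow}.
States satisfying AG EF (walk ∨ green): {Flashing, RedYellow, Green, Red, Off, Yellow}.
Every state reachable from Flashing satisfies EF (walk ∨ green).
Flashing ∈ Sat(AG EF (walk ∨ green)).

Satisfied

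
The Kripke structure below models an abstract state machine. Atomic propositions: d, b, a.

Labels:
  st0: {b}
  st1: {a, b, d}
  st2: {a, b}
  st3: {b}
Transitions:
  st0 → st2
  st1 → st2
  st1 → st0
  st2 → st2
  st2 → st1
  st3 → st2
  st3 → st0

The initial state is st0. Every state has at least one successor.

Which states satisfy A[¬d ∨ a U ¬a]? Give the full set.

States satisfying ¬d ∨ a: {st0, st1, st2, st3}.
States satisfying ¬a: {st0, st3}.
States satisfying A[¬d ∨ a U ¬a]: {st0, st3}.

{st0, st3}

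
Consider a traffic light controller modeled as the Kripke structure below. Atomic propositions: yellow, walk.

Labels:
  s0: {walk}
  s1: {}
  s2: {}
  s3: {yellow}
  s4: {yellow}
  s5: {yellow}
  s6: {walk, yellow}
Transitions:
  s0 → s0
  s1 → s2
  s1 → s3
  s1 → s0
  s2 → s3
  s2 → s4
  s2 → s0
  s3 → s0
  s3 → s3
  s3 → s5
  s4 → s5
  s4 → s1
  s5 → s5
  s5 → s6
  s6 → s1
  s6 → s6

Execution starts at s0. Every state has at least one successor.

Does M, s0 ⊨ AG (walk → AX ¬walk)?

States satisfying walk → AX ¬walk: {s1, s2, s3, s4, s5}.
States satisfying AG (walk → AX ¬walk): ∅.
s0 is reachable from s0 and violates walk → AX ¬walk, so AG fails at s0.
s0 ∉ Sat(AG (walk → AX ¬walk)).

No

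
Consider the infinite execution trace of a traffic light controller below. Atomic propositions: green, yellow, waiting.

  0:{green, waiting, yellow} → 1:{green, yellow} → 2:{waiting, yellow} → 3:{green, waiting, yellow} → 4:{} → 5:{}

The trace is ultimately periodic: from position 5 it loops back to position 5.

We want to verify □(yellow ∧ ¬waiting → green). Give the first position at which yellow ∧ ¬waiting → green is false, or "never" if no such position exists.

never

yellow ∧ ¬waiting → green holds at every position 0..5, and those are all the positions the trace ever visits, so the invariant □(yellow ∧ ¬waiting → green) is never violated.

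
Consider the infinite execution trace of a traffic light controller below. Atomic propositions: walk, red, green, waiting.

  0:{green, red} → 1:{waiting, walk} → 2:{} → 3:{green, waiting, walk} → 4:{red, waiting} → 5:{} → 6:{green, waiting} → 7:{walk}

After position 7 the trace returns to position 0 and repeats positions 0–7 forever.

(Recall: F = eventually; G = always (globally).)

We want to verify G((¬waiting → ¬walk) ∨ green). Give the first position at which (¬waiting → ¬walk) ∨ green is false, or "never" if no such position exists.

Check (¬waiting → ¬walk) ∨ green at each position in order: 0 ✓, 1 ✓, 2 ✓, 3 ✓, 4 ✓, 5 ✓, 6 ✓.
At position 7 the labels are {walk}, so (¬waiting → ¬walk) ∨ green is false there. This is the first violation.

7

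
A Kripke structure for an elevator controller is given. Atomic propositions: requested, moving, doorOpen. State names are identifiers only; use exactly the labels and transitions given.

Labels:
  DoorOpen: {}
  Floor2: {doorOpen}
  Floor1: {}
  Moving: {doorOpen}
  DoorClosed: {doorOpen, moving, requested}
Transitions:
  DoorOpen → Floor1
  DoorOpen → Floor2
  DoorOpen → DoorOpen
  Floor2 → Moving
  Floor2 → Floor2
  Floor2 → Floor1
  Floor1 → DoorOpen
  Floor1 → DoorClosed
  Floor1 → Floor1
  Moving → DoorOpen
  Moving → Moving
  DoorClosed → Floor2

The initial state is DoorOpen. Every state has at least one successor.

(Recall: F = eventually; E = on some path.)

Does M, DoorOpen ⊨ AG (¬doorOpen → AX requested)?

States satisfying ¬doorOpen → AX requested: {Floor2, Moving, DoorClosed}.
States satisfying AG (¬doorOpen → AX requested): ∅.
DoorOpen is reachable from DoorOpen and violates ¬doorOpen → AX requested, so AG fails at DoorOpen.
DoorOpen ∉ Sat(AG (¬doorOpen → AX requested)).

Does not hold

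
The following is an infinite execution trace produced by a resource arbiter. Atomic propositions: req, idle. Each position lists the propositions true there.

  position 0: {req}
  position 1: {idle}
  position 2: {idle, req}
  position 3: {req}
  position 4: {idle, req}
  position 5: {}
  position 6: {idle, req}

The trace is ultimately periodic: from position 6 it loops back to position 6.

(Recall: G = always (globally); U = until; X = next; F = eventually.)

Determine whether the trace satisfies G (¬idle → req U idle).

Does not hold

¬idle → req U idle must hold at every position from 0 onward. It fails at position 5, so G (¬idle → req U idle) is false.
Positions where ¬idle holds: 0, 3, 5.
Check req U idle at each: 0→ok, 3→ok, 5→fails.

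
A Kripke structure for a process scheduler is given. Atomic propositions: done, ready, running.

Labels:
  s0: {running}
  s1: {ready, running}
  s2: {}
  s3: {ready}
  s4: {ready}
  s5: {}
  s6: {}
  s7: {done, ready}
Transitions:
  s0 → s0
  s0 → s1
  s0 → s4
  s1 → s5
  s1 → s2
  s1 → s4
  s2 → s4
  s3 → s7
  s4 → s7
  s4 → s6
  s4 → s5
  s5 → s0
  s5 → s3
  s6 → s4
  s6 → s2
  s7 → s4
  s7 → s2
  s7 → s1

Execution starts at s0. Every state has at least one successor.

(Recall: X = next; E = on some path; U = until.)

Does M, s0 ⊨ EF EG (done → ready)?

States satisfying EG (done → ready): {s0, s1, s2, s3, s4, s5, s6, s7}.
States satisfying EF EG (done → ready): {s0, s1, s2, s3, s4, s5, s6, s7}.
Some path from s0 reaches a state where EG (done → ready) holds.
s0 ∈ Sat(EF EG (done → ready)).

Holds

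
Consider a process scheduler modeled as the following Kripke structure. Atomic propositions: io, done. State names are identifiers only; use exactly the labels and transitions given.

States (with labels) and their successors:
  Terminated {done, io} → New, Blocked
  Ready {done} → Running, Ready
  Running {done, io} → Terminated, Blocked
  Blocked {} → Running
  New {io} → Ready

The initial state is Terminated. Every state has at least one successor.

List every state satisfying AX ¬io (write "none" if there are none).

States satisfying ¬io: {Ready, Blocked}.
States satisfying AX ¬io: {New}.

{New}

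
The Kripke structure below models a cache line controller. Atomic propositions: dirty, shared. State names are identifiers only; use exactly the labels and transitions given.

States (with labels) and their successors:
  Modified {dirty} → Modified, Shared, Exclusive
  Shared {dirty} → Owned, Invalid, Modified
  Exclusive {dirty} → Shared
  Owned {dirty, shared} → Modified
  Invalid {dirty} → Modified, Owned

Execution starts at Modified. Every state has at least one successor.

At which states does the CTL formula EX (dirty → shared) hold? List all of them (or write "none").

{Shared, Invalid}

States satisfying dirty → shared: {Owned}.
States satisfying EX (dirty → shared): {Shared, Invalid}.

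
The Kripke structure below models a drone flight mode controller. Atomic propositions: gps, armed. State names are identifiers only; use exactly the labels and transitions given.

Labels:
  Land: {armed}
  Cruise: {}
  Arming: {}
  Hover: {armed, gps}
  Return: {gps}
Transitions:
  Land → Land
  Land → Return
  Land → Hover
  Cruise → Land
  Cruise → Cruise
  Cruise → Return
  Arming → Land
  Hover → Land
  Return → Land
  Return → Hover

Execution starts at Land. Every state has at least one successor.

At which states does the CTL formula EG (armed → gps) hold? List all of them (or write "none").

{Cruise}

States satisfying armed → gps: {Cruise, Arming, Hover, Return}.
States satisfying EG (armed → gps): {Cruise}.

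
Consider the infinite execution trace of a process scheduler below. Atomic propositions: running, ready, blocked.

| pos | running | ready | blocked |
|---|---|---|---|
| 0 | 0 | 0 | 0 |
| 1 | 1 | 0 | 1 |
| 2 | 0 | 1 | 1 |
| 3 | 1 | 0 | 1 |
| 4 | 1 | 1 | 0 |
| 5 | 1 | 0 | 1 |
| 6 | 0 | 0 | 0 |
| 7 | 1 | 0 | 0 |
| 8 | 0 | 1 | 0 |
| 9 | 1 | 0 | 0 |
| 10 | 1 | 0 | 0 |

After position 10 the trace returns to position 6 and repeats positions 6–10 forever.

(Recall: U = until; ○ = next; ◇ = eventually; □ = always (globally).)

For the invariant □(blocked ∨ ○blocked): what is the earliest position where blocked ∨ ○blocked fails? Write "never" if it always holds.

6

Check blocked ∨ ○blocked at each position in order: 0 ✓, 1 ✓, 2 ✓, 3 ✓, 4 ✓, 5 ✓.
At position 6 the labels are {} and the next position 7 has {running}, so blocked ∨ ○blocked is false there. This is the first violation.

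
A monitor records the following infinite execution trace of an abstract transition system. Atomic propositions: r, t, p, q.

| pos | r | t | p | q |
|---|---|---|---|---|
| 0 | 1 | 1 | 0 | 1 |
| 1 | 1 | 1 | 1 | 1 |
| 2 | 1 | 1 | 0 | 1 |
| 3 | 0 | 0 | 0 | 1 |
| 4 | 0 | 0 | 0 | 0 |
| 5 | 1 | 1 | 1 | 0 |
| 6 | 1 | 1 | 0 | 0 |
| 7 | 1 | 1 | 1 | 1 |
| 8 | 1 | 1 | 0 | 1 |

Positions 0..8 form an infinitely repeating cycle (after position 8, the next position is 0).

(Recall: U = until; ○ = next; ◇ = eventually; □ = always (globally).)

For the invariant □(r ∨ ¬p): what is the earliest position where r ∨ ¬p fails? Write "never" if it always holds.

never

r ∨ ¬p holds at every position 0..8, and those are all the positions the trace ever visits, so the invariant □(r ∨ ¬p) is never violated.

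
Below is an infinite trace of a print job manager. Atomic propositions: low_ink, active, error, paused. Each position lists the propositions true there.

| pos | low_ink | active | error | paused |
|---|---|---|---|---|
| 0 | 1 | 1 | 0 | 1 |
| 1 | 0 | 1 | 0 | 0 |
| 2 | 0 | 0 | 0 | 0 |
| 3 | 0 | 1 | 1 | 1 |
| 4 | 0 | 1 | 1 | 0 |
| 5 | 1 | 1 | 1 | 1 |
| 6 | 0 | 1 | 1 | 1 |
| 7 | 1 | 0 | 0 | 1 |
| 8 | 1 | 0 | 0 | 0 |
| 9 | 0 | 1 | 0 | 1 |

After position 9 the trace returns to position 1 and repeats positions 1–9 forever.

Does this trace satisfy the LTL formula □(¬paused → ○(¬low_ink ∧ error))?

No

¬paused → ○(¬low_ink ∧ error) must hold at every position from 0 onward. It fails at position 1, so □(¬paused → ○(¬low_ink ∧ error)) is false.
Positions where ¬paused holds: 1, 2, 4, 8.
Check ○(¬low_ink ∧ error) at each: 1→fails, 2→ok, 4→fails, 8→fails.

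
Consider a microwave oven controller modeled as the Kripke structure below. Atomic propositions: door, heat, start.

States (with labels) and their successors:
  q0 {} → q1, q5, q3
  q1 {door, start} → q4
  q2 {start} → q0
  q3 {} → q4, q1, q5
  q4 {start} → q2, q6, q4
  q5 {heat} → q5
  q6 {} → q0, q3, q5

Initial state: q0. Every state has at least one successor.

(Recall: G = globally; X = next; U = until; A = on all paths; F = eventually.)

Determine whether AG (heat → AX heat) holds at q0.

Holds

States satisfying heat → AX heat: {q0, q1, q2, q3, q4, q5, q6}.
States satisfying AG (heat → AX heat): {q0, q1, q2, q3, q4, q5, q6}.
Every state reachable from q0 satisfies heat → AX heat.
q0 ∈ Sat(AG (heat → AX heat)).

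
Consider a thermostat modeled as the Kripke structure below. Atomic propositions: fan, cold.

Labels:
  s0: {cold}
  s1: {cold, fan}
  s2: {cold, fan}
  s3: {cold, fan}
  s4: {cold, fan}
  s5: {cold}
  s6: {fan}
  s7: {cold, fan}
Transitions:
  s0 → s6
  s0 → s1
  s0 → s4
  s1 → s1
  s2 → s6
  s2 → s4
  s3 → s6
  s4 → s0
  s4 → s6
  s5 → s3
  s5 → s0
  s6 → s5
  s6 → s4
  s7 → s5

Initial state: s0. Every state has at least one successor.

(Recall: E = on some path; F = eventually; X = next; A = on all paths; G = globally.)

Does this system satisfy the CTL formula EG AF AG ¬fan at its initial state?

States satisfying AF AG ¬fan: ∅.
States satisfying EG AF AG ¬fan: ∅.
No suitable path/successor from s0 witnesses the formula.
s0 ∉ Sat(EG AF AG ¬fan).

Does not hold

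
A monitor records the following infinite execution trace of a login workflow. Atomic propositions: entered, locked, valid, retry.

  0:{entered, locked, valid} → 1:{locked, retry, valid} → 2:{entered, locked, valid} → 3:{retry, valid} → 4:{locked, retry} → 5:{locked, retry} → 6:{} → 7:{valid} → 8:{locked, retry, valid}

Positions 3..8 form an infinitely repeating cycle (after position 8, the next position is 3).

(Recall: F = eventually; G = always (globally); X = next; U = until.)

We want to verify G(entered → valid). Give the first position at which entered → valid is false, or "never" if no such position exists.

never

entered → valid holds at every position 0..8, and those are all the positions the trace ever visits, so the invariant G(entered → valid) is never violated.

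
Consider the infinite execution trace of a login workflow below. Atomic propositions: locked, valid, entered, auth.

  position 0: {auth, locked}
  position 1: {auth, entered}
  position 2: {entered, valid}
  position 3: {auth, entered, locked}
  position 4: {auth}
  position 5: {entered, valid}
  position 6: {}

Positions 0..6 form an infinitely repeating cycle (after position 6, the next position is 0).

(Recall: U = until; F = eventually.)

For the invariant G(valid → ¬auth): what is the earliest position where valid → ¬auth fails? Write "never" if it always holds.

valid → ¬auth holds at every position 0..6, and those are all the positions the trace ever visits, so the invariant G(valid → ¬auth) is never violated.

never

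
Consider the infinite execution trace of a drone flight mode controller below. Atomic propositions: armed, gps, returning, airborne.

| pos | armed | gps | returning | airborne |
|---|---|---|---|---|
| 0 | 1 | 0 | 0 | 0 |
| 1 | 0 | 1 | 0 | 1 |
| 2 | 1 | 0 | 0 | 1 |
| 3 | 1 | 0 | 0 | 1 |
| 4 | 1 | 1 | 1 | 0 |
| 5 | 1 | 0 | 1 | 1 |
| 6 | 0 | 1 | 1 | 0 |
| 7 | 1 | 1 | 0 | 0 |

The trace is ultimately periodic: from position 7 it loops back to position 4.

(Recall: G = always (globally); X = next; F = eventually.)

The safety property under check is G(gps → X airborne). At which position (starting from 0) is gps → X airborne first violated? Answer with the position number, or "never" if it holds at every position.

Check gps → X airborne at each position in order: 0 ✓, 1 ✓, 2 ✓, 3 ✓, 4 ✓, 5 ✓.
At position 6 the labels are {gps, returning} and the next position 7 has {armed, gps}, so gps → X airborne is false there. This is the first violation.

6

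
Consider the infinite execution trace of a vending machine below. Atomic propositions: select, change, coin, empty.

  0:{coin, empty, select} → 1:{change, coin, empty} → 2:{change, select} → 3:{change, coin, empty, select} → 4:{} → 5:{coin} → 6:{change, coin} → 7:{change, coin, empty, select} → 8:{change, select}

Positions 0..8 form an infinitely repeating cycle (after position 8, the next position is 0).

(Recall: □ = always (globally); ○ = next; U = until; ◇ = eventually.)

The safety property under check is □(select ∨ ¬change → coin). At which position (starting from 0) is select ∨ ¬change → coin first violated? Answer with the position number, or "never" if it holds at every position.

Check select ∨ ¬change → coin at each position in order: 0 ✓, 1 ✓.
At position 2 the labels are {change, select}, so select ∨ ¬change → coin is false there. This is the first violation.

2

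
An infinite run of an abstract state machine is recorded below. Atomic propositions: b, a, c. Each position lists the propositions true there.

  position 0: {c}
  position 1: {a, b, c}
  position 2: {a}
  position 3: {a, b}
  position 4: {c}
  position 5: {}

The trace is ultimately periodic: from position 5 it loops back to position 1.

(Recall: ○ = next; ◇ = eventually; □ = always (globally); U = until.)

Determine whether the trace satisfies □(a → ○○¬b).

a → ○○¬b must hold at every position from 0 onward. It fails at position 1, so □(a → ○○¬b) is false.
Positions where a holds: 1, 2, 3.
Check ○○¬b at each: 1→fails, 2→ok, 3→ok.

Violated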